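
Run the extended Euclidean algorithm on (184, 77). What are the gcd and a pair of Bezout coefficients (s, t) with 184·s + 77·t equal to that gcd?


Euclidean algorithm on (184, 77) — divide until remainder is 0:
  184 = 2 · 77 + 30
  77 = 2 · 30 + 17
  30 = 1 · 17 + 13
  17 = 1 · 13 + 4
  13 = 3 · 4 + 1
  4 = 4 · 1 + 0
gcd(184, 77) = 1.
Track Bezout coefficients alongside the remainders: start with r₀ = 184 = a·1 + b·0 (s = 1, t = 0) and r₁ = 77 = a·0 + b·1 (s = 0, t = 1); each new remainder r_{k+1} = r_{k-1} − q_k·r_k inherits s_{k+1} = s_{k-1} − q_k·s_k, t_{k+1} = t_{k-1} − q_k·t_k, so r_k = a·s_k + b·t_k at every step:
  q = 2: r = 30, s = 1 − 2·0 = 1, t = 0 − 2·1 = -2  (check: 184·1 + 77·(-2) = 30)
  q = 2: r = 17, s = 0 − 2·1 = -2, t = 1 − 2·(-2) = 5  (check: 184·(-2) + 77·5 = 17)
  q = 1: r = 13, s = 1 − 1·(-2) = 3, t = -2 − 1·5 = -7  (check: 184·3 + 77·(-7) = 13)
  q = 1: r = 4, s = -2 − 1·3 = -5, t = 5 − 1·(-7) = 12  (check: 184·(-5) + 77·12 = 4)
  q = 3: r = 1, s = 3 − 3·(-5) = 18, t = -7 − 3·12 = -43  (check: 184·18 + 77·(-43) = 1)
The row with r = 1 (the gcd) gives the Bezout coefficients s = 18, t = -43.
Result: 184 · (18) + 77 · (-43) = 1.

gcd(184, 77) = 1; s = 18, t = -43 (check: 184·18 + 77·(-43) = 1).


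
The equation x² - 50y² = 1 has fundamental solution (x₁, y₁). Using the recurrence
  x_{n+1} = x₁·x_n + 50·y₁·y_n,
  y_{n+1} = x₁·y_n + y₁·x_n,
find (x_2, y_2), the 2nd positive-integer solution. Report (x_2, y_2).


Step 1: Find the fundamental solution (x₁, y₁) of x² - 50y² = 1.
  Expand √50 as a continued fraction. a₀ = ⌊√50⌋ = 7; iterate m_{k+1} = d_k·a_k − m_k, d_{k+1} = (50 − m_{k+1}²)/d_k, a_{k+1} = ⌊(a₀ + m_{k+1})/d_{k+1}⌋ (starting m₀ = 0, d₀ = 1), with convergents p_k = a_k·p_{k-1} + p_{k-2}, q_k = a_k·q_{k-1} + q_{k-2} (p₋₁ = 1, q₋₁ = 0):
  k = 0: a₀ = 7; p₀/q₀ = 7/1; p₀² − 50·q₀² = 49 − 50 = -1.
  k = 1: m = 7, d = 1, a = ⌊(7 + 7)/1⌋ = 14; p/q = (14·7 + 1)/(14·1 + 0) = 99/14; p² − 50·q² = 9801 − 9800 = 1.
  The first convergent with p² − 50·q² = 1 gives the fundamental solution (x₁, y₁) = (99, 14).
Step 2: Apply the recurrence (x_{n+1}, y_{n+1}) = (x₁x_n + 50y₁y_n, x₁y_n + y₁x_n) repeatedly.
  From (x_1, y_1) = (99, 14): x_2 = 99·99 + 50·14·14 = 19601; y_2 = 99·14 + 14·99 = 2772.
Step 3: Verify x_2² - 50·y_2² = 384199201 - 384199200 = 1 (should be 1). ✓

(x_1, y_1) = (99, 14); (x_2, y_2) = (19601, 2772).


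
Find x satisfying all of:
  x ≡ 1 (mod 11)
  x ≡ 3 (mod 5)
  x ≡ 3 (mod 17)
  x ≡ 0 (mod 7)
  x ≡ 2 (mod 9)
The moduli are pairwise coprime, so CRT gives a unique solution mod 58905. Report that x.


Product of moduli M = 11 · 5 · 17 · 7 · 9 = 58905.
Merge one congruence at a time:
  Start: x ≡ 1 (mod 11).
  Combine with x ≡ 3 (mod 5); new modulus lcm = 55.
    Write x = 1 + 11·t and substitute into x ≡ 3 (mod 5): 11·t ≡ 3 − 1 = 2 (mod 5).
    Reduce coefficients mod 5: 1·t ≡ 2 (mod 5).
    So t ≡ 2 (mod 5).
    Then x = 1 + 11·2 = 23, valid modulo lcm(11, 5) = 55: x ≡ 23 (mod 55).
  Combine with x ≡ 3 (mod 17); new modulus lcm = 935.
    Write x = 23 + 55·t and substitute into x ≡ 3 (mod 17): 55·t ≡ 3 − 23 = -20 (mod 17).
    Reduce coefficients mod 17: 4·t ≡ 14 (mod 17).
    The inverse of 4 mod 17 is 13 (since 4·13 = 52 = 3·17 + 1), so t ≡ 13·14 = 182 ≡ 12 (mod 17).
    Then x = 23 + 55·12 = 683, valid modulo lcm(55, 17) = 935: x ≡ 683 (mod 935).
  Combine with x ≡ 0 (mod 7); new modulus lcm = 6545.
    Write x = 683 + 935·t and substitute into x ≡ 0 (mod 7): 935·t ≡ 0 − 683 = -683 (mod 7).
    Reduce coefficients mod 7: 4·t ≡ 3 (mod 7).
    The inverse of 4 mod 7 is 2 (since 4·2 = 8 = 1·7 + 1), so t ≡ 2·3 = 6 ≡ 6 (mod 7).
    Then x = 683 + 935·6 = 6293, valid modulo lcm(935, 7) = 6545: x ≡ 6293 (mod 6545).
  Combine with x ≡ 2 (mod 9); new modulus lcm = 58905.
    Write x = 6293 + 6545·t and substitute into x ≡ 2 (mod 9): 6545·t ≡ 2 − 6293 = -6291 (mod 9).
    Reduce coefficients mod 9: 2·t ≡ 0 (mod 9).
    The inverse of 2 mod 9 is 5 (since 2·5 = 10 = 1·9 + 1), so t ≡ 5·0 = 0 ≡ 0 (mod 9).
    Then x = 6293 + 6545·0 = 6293, valid modulo lcm(6545, 9) = 58905: x ≡ 6293 (mod 58905).
Verify against each original: 6293 mod 11 = 1, 6293 mod 5 = 3, 6293 mod 17 = 3, 6293 mod 7 = 0, 6293 mod 9 = 2.

x ≡ 6293 (mod 58905).


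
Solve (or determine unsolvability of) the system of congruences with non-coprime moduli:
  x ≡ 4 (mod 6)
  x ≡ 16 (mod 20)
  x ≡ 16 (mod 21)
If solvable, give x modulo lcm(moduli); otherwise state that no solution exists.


Moduli 6, 20, 21 are not pairwise coprime, so CRT works modulo lcm(m_i) when all pairwise compatibility conditions hold.
Pairwise compatibility: gcd(m_i, m_j) must divide a_i - a_j for every pair.
Merge one congruence at a time:
  Start: x ≡ 4 (mod 6).
  Combine with x ≡ 16 (mod 20): gcd(6, 20) = 2; 16 - 4 = 12, which IS divisible by 2, so compatible.
    Write x = 4 + 6·t and substitute into x ≡ 16 (mod 20): 6·t ≡ 16 − 4 = 12 (mod 20).
    Divide the congruence (and modulus) by g = 2: 3·t ≡ 6 (mod 10).
    The inverse of 3 mod 10 is 7 (since 3·7 = 21 = 2·10 + 1), so t ≡ 7·6 = 42 ≡ 2 (mod 10).
    Then x = 4 + 6·2 = 16, valid modulo lcm(6, 20) = 60: x ≡ 16 (mod 60).
  Combine with x ≡ 16 (mod 21): gcd(60, 21) = 3; 16 - 16 = 0, which IS divisible by 3, so compatible.
    Write x = 16 + 60·t and substitute into x ≡ 16 (mod 21): 60·t ≡ 16 − 16 = 0 (mod 21).
    Divide the congruence (and modulus) by g = 3: 20·t ≡ 0 (mod 7).
    Reduce coefficients mod 7: 6·t ≡ 0 (mod 7).
    The inverse of 6 mod 7 is 6 (since 6·6 = 36 = 5·7 + 1), so t ≡ 6·0 = 0 ≡ 0 (mod 7).
    Then x = 16 + 60·0 = 16, valid modulo lcm(60, 21) = 420: x ≡ 16 (mod 420).
Verify: 16 mod 6 = 4, 16 mod 20 = 16, 16 mod 21 = 16.

x ≡ 16 (mod 420).


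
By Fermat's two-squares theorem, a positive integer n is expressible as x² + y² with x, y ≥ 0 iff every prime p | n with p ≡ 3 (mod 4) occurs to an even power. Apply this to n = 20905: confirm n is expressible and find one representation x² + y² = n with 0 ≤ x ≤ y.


Step 1: Factor n = 20905 = 5 · 37 · 113.
Step 2: Check the mod-4 condition on each prime factor: 5 ≡ 1 (mod 4), exponent 1; 37 ≡ 1 (mod 4), exponent 1; 113 ≡ 1 (mod 4), exponent 1.
All primes ≡ 3 (mod 4) appear to even exponent (or don't appear), so by the two-squares theorem n IS expressible as a sum of two squares.
Step 3: Build a representation. Here n = 5 · 37 · 113 is a product of primes ≡ 1 (mod 4). Each prime p ≡ 1 (mod 4) is itself a sum of two squares; find a² by testing p − a² for a perfect square:
  5: 5 − 1² = 4 = 2² ⇒ 5 = 1² + 2².
  37: 37 − 1² = 36 = 6² ⇒ 37 = 1² + 6².
  113: 113 − 1² = 112, 113 − 2² = 109, 113 − 3² = 104, 113 − 4² = 97, 113 − 5² = 88, 113 − 6² = 77, 113 − 7² = 64 = 8² ⇒ 113 = 7² + 8².
  Combine using the Brahmagupta–Fibonacci identity (a² + b²)(c² + d²) = (ac − bd)² + (ad + bc)² = (ac + bd)² + (ad − bc)²:
  5 · 37 = 185: from (1² + 2²)(1² + 6²), take (1·1 − 2·6, 1·6 + 2·1) = (1 − 12, 6 + 2) = (-11, 8); dropping signs (only squares matter) gives (11, 8); check 11² + 8² = 121 + 64 = 185 ✓.
  185 · 113 = 20905: from (11² + 8²)(7² + 8²), take (11·7 − 8·8, 11·8 + 8·7) = (77 − 64, 88 + 56) = (13, 144); check 13² + 144² = 169 + 20736 = 20905 ✓.
Step 4: Order so x ≤ y and verify: 13² + 144² = 169 + 20736 = 20905 = n. ✓

n = 20905 = 13² + 144² (one valid representation with x ≤ y).


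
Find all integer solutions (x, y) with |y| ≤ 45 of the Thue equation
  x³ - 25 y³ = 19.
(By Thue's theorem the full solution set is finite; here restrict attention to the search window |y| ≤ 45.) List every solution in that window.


The equation is x³ - 25y³ = 19. For fixed y, x³ = 25·y³ + 19, so a solution requires the RHS to be a perfect cube.
Strategy: iterate y from -45 to 45, compute RHS = 25·y³ + 19, and check whether it is a (positive or negative) perfect cube.
Check small values of y:
  y = 0: RHS = 19 is not a perfect cube.
  y = 1: RHS = 44 is not a perfect cube.
  y = -1: RHS = -6 is not a perfect cube.
  y = 2: RHS = 219 is not a perfect cube.
  y = -2: RHS = -181 is not a perfect cube.
  y = 3: RHS = 694 is not a perfect cube.
  y = -3: RHS = -656 is not a perfect cube.
Continuing the search up to |y| = 45 finds no solutions either.
No (x, y) in the scanned range satisfies the equation.

No integer solutions with |y| ≤ 45.


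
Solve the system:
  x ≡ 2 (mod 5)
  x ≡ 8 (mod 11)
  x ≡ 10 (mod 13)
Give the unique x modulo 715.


Moduli 5, 11, 13 are pairwise coprime; by CRT there is a unique solution modulo M = 5 · 11 · 13 = 715.
Solve pairwise, accumulating the modulus:
  Start with x ≡ 2 (mod 5).
  Combine with x ≡ 8 (mod 11): since gcd(5, 11) = 1, we get a unique residue mod 55.
    Write x = 2 + 5·t and substitute into x ≡ 8 (mod 11): 5·t ≡ 8 − 2 = 6 (mod 11).
    The inverse of 5 mod 11 is 9 (since 5·9 = 45 = 4·11 + 1), so t ≡ 9·6 = 54 ≡ 10 (mod 11).
    Then x = 2 + 5·10 = 52, valid modulo lcm(5, 11) = 55: x ≡ 52 (mod 55).
  Combine with x ≡ 10 (mod 13): since gcd(55, 13) = 1, we get a unique residue mod 715.
    Write x = 52 + 55·t and substitute into x ≡ 10 (mod 13): 55·t ≡ 10 − 52 = -42 (mod 13).
    Reduce coefficients mod 13: 3·t ≡ 10 (mod 13).
    The inverse of 3 mod 13 is 9 (since 3·9 = 27 = 2·13 + 1), so t ≡ 9·10 = 90 ≡ 12 (mod 13).
    Then x = 52 + 55·12 = 712, valid modulo lcm(55, 13) = 715: x ≡ 712 (mod 715).
Verify: 712 mod 5 = 2 ✓, 712 mod 11 = 8 ✓, 712 mod 13 = 10 ✓.

x ≡ 712 (mod 715).


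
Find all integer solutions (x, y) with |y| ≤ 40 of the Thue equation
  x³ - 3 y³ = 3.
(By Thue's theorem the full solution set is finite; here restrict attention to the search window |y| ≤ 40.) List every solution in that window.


The equation is x³ - 3y³ = 3. For fixed y, x³ = 3·y³ + 3, so a solution requires the RHS to be a perfect cube.
Strategy: iterate y from -40 to 40, compute RHS = 3·y³ + 3, and check whether it is a (positive or negative) perfect cube.
Check small values of y:
  y = 0: RHS = 3 is not a perfect cube.
  y = 1: RHS = 6 is not a perfect cube.
  y = -1: RHS = 0 = (0)³ ⇒ x = 0 works.
  y = 2: RHS = 27 = (3)³ ⇒ x = 3 works.
  y = -2: RHS = -21 is not a perfect cube.
  y = 3: RHS = 84 is not a perfect cube.
  y = -3: RHS = -78 is not a perfect cube.
Continuing the search up to |y| = 40 finds no further solutions beyond those listed.
Collected solutions: (0, -1), (3, 2).

Solutions (with |y| ≤ 40): (0, -1), (3, 2).


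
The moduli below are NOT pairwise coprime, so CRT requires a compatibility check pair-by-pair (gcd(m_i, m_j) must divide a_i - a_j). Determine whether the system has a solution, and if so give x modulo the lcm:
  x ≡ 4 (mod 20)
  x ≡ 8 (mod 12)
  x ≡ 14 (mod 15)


Moduli 20, 12, 15 are not pairwise coprime, so CRT works modulo lcm(m_i) when all pairwise compatibility conditions hold.
Pairwise compatibility: gcd(m_i, m_j) must divide a_i - a_j for every pair.
Merge one congruence at a time:
  Start: x ≡ 4 (mod 20).
  Combine with x ≡ 8 (mod 12): gcd(20, 12) = 4; 8 - 4 = 4, which IS divisible by 4, so compatible.
    Write x = 4 + 20·t and substitute into x ≡ 8 (mod 12): 20·t ≡ 8 − 4 = 4 (mod 12).
    Divide the congruence (and modulus) by g = 4: 5·t ≡ 1 (mod 3).
    Reduce coefficients mod 3: 2·t ≡ 1 (mod 3).
    The inverse of 2 mod 3 is 2 (since 2·2 = 4 = 1·3 + 1), so t ≡ 2·1 = 2 ≡ 2 (mod 3).
    Then x = 4 + 20·2 = 44, valid modulo lcm(20, 12) = 60: x ≡ 44 (mod 60).
  Combine with x ≡ 14 (mod 15): gcd(60, 15) = 15; 14 - 44 = -30, which IS divisible by 15, so compatible.
    Write x = 44 + 60·t and substitute into x ≡ 14 (mod 15): 60·t ≡ 14 − 44 = -30 (mod 15).
    Divide the congruence (and modulus) by g = 15: 4·t ≡ -2 (mod 1).
    Modulo 1 every t works; take t = 0.
    Then x = 44 + 60·0 = 44, valid modulo lcm(60, 15) = 60: x ≡ 44 (mod 60).
Verify: 44 mod 20 = 4, 44 mod 12 = 8, 44 mod 15 = 14.

x ≡ 44 (mod 60).


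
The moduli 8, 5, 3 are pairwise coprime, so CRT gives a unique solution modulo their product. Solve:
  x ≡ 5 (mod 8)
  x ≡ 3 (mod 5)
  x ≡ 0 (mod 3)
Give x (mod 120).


Moduli 8, 5, 3 are pairwise coprime; by CRT there is a unique solution modulo M = 8 · 5 · 3 = 120.
Solve pairwise, accumulating the modulus:
  Start with x ≡ 5 (mod 8).
  Combine with x ≡ 3 (mod 5): since gcd(8, 5) = 1, we get a unique residue mod 40.
    Write x = 5 + 8·t and substitute into x ≡ 3 (mod 5): 8·t ≡ 3 − 5 = -2 (mod 5).
    Reduce coefficients mod 5: 3·t ≡ 3 (mod 5).
    The inverse of 3 mod 5 is 2 (since 3·2 = 6 = 1·5 + 1), so t ≡ 2·3 = 6 ≡ 1 (mod 5).
    Then x = 5 + 8·1 = 13, valid modulo lcm(8, 5) = 40: x ≡ 13 (mod 40).
  Combine with x ≡ 0 (mod 3): since gcd(40, 3) = 1, we get a unique residue mod 120.
    Write x = 13 + 40·t and substitute into x ≡ 0 (mod 3): 40·t ≡ 0 − 13 = -13 (mod 3).
    Reduce coefficients mod 3: 1·t ≡ 2 (mod 3).
    So t ≡ 2 (mod 3).
    Then x = 13 + 40·2 = 93, valid modulo lcm(40, 3) = 120: x ≡ 93 (mod 120).
Verify: 93 mod 8 = 5 ✓, 93 mod 5 = 3 ✓, 93 mod 3 = 0 ✓.

x ≡ 93 (mod 120).


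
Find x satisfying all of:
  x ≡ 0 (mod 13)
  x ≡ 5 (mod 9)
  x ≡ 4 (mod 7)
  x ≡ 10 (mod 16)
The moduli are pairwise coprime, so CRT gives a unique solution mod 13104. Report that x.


Product of moduli M = 13 · 9 · 7 · 16 = 13104.
Merge one congruence at a time:
  Start: x ≡ 0 (mod 13).
  Combine with x ≡ 5 (mod 9); new modulus lcm = 117.
    Write x = 0 + 13·t and substitute into x ≡ 5 (mod 9): 13·t ≡ 5 − 0 = 5 (mod 9).
    Reduce coefficients mod 9: 4·t ≡ 5 (mod 9).
    The inverse of 4 mod 9 is 7 (since 4·7 = 28 = 3·9 + 1), so t ≡ 7·5 = 35 ≡ 8 (mod 9).
    Then x = 0 + 13·8 = 104, valid modulo lcm(13, 9) = 117: x ≡ 104 (mod 117).
  Combine with x ≡ 4 (mod 7); new modulus lcm = 819.
    Write x = 104 + 117·t and substitute into x ≡ 4 (mod 7): 117·t ≡ 4 − 104 = -100 (mod 7).
    Reduce coefficients mod 7: 5·t ≡ 5 (mod 7).
    The inverse of 5 mod 7 is 3 (since 5·3 = 15 = 2·7 + 1), so t ≡ 3·5 = 15 ≡ 1 (mod 7).
    Then x = 104 + 117·1 = 221, valid modulo lcm(117, 7) = 819: x ≡ 221 (mod 819).
  Combine with x ≡ 10 (mod 16); new modulus lcm = 13104.
    Write x = 221 + 819·t and substitute into x ≡ 10 (mod 16): 819·t ≡ 10 − 221 = -211 (mod 16).
    Reduce coefficients mod 16: 3·t ≡ 13 (mod 16).
    The inverse of 3 mod 16 is 11 (since 3·11 = 33 = 2·16 + 1), so t ≡ 11·13 = 143 ≡ 15 (mod 16).
    Then x = 221 + 819·15 = 12506, valid modulo lcm(819, 16) = 13104: x ≡ 12506 (mod 13104).
Verify against each original: 12506 mod 13 = 0, 12506 mod 9 = 5, 12506 mod 7 = 4, 12506 mod 16 = 10.

x ≡ 12506 (mod 13104).


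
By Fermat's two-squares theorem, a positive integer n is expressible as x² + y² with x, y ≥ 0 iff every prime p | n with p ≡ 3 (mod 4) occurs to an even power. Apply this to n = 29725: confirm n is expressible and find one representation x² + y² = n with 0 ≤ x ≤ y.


Step 1: Factor n = 29725 = 5^2 · 29 · 41.
Step 2: Check the mod-4 condition on each prime factor: 5 ≡ 1 (mod 4), exponent 2; 29 ≡ 1 (mod 4), exponent 1; 41 ≡ 1 (mod 4), exponent 1.
All primes ≡ 3 (mod 4) appear to even exponent (or don't appear), so by the two-squares theorem n IS expressible as a sum of two squares.
Step 3: Build a representation. Group n = k² · m with k = 5 and m = 29 · 41 = 1189 (a product of primes ≡ 1 (mod 4)); a representation of m scales to one of n via (k·x)² + (k·y)² = k²(x² + y²). Each prime p ≡ 1 (mod 4) is itself a sum of two squares; find a² by testing p − a² for a perfect square:
  29: 29 − 1² = 28, 29 − 2² = 25 = 5² ⇒ 29 = 2² + 5².
  41: 41 − 1² = 40, 41 − 2² = 37, 41 − 3² = 32, 41 − 4² = 25 = 5² ⇒ 41 = 4² + 5².
  Combine using the Brahmagupta–Fibonacci identity (a² + b²)(c² + d²) = (ac − bd)² + (ad + bc)² = (ac + bd)² + (ad − bc)²:
  29 · 41 = 1189: from (2² + 5²)(4² + 5²), take (2·4 − 5·5, 2·5 + 5·4) = (8 − 25, 10 + 20) = (-17, 30); dropping signs (only squares matter) gives (17, 30); check 17² + 30² = 289 + 900 = 1189 ✓.
  Scale by k = 5: (5·17, 5·30) = (85, 150).
Step 4: Order so x ≤ y and verify: 85² + 150² = 7225 + 22500 = 29725 = n. ✓

n = 29725 = 85² + 150² (one valid representation with x ≤ y).


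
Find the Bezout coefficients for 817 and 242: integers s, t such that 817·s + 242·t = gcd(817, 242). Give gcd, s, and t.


Euclidean algorithm on (817, 242) — divide until remainder is 0:
  817 = 3 · 242 + 91
  242 = 2 · 91 + 60
  91 = 1 · 60 + 31
  60 = 1 · 31 + 29
  31 = 1 · 29 + 2
  29 = 14 · 2 + 1
  2 = 2 · 1 + 0
gcd(817, 242) = 1.
Track Bezout coefficients alongside the remainders: start with r₀ = 817 = a·1 + b·0 (s = 1, t = 0) and r₁ = 242 = a·0 + b·1 (s = 0, t = 1); each new remainder r_{k+1} = r_{k-1} − q_k·r_k inherits s_{k+1} = s_{k-1} − q_k·s_k, t_{k+1} = t_{k-1} − q_k·t_k, so r_k = a·s_k + b·t_k at every step:
  q = 3: r = 91, s = 1 − 3·0 = 1, t = 0 − 3·1 = -3  (check: 817·1 + 242·(-3) = 91)
  q = 2: r = 60, s = 0 − 2·1 = -2, t = 1 − 2·(-3) = 7  (check: 817·(-2) + 242·7 = 60)
  q = 1: r = 31, s = 1 − 1·(-2) = 3, t = -3 − 1·7 = -10  (check: 817·3 + 242·(-10) = 31)
  q = 1: r = 29, s = -2 − 1·3 = -5, t = 7 − 1·(-10) = 17  (check: 817·(-5) + 242·17 = 29)
  q = 1: r = 2, s = 3 − 1·(-5) = 8, t = -10 − 1·17 = -27  (check: 817·8 + 242·(-27) = 2)
  q = 14: r = 1, s = -5 − 14·8 = -117, t = 17 − 14·(-27) = 395  (check: 817·(-117) + 242·395 = 1)
The row with r = 1 (the gcd) gives the Bezout coefficients s = -117, t = 395.
Result: 817 · (-117) + 242 · (395) = 1.

gcd(817, 242) = 1; s = -117, t = 395 (check: 817·(-117) + 242·395 = 1).


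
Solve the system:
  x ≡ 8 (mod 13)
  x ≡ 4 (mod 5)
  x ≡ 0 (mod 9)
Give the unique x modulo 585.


Moduli 13, 5, 9 are pairwise coprime; by CRT there is a unique solution modulo M = 13 · 5 · 9 = 585.
Solve pairwise, accumulating the modulus:
  Start with x ≡ 8 (mod 13).
  Combine with x ≡ 4 (mod 5): since gcd(13, 5) = 1, we get a unique residue mod 65.
    Write x = 8 + 13·t and substitute into x ≡ 4 (mod 5): 13·t ≡ 4 − 8 = -4 (mod 5).
    Reduce coefficients mod 5: 3·t ≡ 1 (mod 5).
    The inverse of 3 mod 5 is 2 (since 3·2 = 6 = 1·5 + 1), so t ≡ 2·1 = 2 ≡ 2 (mod 5).
    Then x = 8 + 13·2 = 34, valid modulo lcm(13, 5) = 65: x ≡ 34 (mod 65).
  Combine with x ≡ 0 (mod 9): since gcd(65, 9) = 1, we get a unique residue mod 585.
    Write x = 34 + 65·t and substitute into x ≡ 0 (mod 9): 65·t ≡ 0 − 34 = -34 (mod 9).
    Reduce coefficients mod 9: 2·t ≡ 2 (mod 9).
    The inverse of 2 mod 9 is 5 (since 2·5 = 10 = 1·9 + 1), so t ≡ 5·2 = 10 ≡ 1 (mod 9).
    Then x = 34 + 65·1 = 99, valid modulo lcm(65, 9) = 585: x ≡ 99 (mod 585).
Verify: 99 mod 13 = 8 ✓, 99 mod 5 = 4 ✓, 99 mod 9 = 0 ✓.

x ≡ 99 (mod 585).


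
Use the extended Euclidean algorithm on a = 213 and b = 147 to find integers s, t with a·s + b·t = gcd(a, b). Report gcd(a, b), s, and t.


Euclidean algorithm on (213, 147) — divide until remainder is 0:
  213 = 1 · 147 + 66
  147 = 2 · 66 + 15
  66 = 4 · 15 + 6
  15 = 2 · 6 + 3
  6 = 2 · 3 + 0
gcd(213, 147) = 3.
Track Bezout coefficients alongside the remainders: start with r₀ = 213 = a·1 + b·0 (s = 1, t = 0) and r₁ = 147 = a·0 + b·1 (s = 0, t = 1); each new remainder r_{k+1} = r_{k-1} − q_k·r_k inherits s_{k+1} = s_{k-1} − q_k·s_k, t_{k+1} = t_{k-1} − q_k·t_k, so r_k = a·s_k + b·t_k at every step:
  q = 1: r = 66, s = 1 − 1·0 = 1, t = 0 − 1·1 = -1  (check: 213·1 + 147·(-1) = 66)
  q = 2: r = 15, s = 0 − 2·1 = -2, t = 1 − 2·(-1) = 3  (check: 213·(-2) + 147·3 = 15)
  q = 4: r = 6, s = 1 − 4·(-2) = 9, t = -1 − 4·3 = -13  (check: 213·9 + 147·(-13) = 6)
  q = 2: r = 3, s = -2 − 2·9 = -20, t = 3 − 2·(-13) = 29  (check: 213·(-20) + 147·29 = 3)
The row with r = 3 (the gcd) gives the Bezout coefficients s = -20, t = 29.
Result: 213 · (-20) + 147 · (29) = 3.

gcd(213, 147) = 3; s = -20, t = 29 (check: 213·(-20) + 147·29 = 3).


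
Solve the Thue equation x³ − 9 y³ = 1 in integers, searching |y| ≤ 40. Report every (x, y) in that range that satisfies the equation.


The equation is x³ - 9y³ = 1. For fixed y, x³ = 9·y³ + 1, so a solution requires the RHS to be a perfect cube.
Strategy: iterate y from -40 to 40, compute RHS = 9·y³ + 1, and check whether it is a (positive or negative) perfect cube.
Check small values of y:
  y = 0: RHS = 1 = (1)³ ⇒ x = 1 works.
  y = 1: RHS = 10 is not a perfect cube.
  y = -1: RHS = -8 = (-2)³ ⇒ x = -2 works.
  y = 2: RHS = 73 is not a perfect cube.
  y = -2: RHS = -71 is not a perfect cube.
  y = 3: RHS = 244 is not a perfect cube.
  y = -3: RHS = -242 is not a perfect cube.
Continuing the search up to |y| = 40 finds no further solutions beyond those listed.
Collected solutions: (1, 0), (-2, -1).

Solutions (with |y| ≤ 40): (1, 0), (-2, -1).


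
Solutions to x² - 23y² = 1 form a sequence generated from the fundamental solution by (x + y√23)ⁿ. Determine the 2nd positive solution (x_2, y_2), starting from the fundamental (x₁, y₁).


Step 1: Find the fundamental solution (x₁, y₁) of x² - 23y² = 1.
  Expand √23 as a continued fraction. a₀ = ⌊√23⌋ = 4; iterate m_{k+1} = d_k·a_k − m_k, d_{k+1} = (23 − m_{k+1}²)/d_k, a_{k+1} = ⌊(a₀ + m_{k+1})/d_{k+1}⌋ (starting m₀ = 0, d₀ = 1), with convergents p_k = a_k·p_{k-1} + p_{k-2}, q_k = a_k·q_{k-1} + q_{k-2} (p₋₁ = 1, q₋₁ = 0):
  k = 0: a₀ = 4; p₀/q₀ = 4/1; p₀² − 23·q₀² = 16 − 23 = -7.
  k = 1: m = 4, d = 7, a = ⌊(4 + 4)/7⌋ = 1; p/q = (1·4 + 1)/(1·1 + 0) = 5/1; p² − 23·q² = 25 − 23 = 2.
  k = 2: m = 3, d = 2, a = ⌊(4 + 3)/2⌋ = 3; p/q = (3·5 + 4)/(3·1 + 1) = 19/4; p² − 23·q² = 361 − 368 = -7.
  k = 3: m = 3, d = 7, a = ⌊(4 + 3)/7⌋ = 1; p/q = (1·19 + 5)/(1·4 + 1) = 24/5; p² − 23·q² = 576 − 575 = 1.
  The first convergent with p² − 23·q² = 1 gives the fundamental solution (x₁, y₁) = (24, 5).
Step 2: Apply the recurrence (x_{n+1}, y_{n+1}) = (x₁x_n + 23y₁y_n, x₁y_n + y₁x_n) repeatedly.
  From (x_1, y_1) = (24, 5): x_2 = 24·24 + 23·5·5 = 1151; y_2 = 24·5 + 5·24 = 240.
Step 3: Verify x_2² - 23·y_2² = 1324801 - 1324800 = 1 (should be 1). ✓

(x_1, y_1) = (24, 5); (x_2, y_2) = (1151, 240).


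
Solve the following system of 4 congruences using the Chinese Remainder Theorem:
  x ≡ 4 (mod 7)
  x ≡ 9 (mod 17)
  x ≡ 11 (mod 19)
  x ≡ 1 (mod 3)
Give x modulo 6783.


Product of moduli M = 7 · 17 · 19 · 3 = 6783.
Merge one congruence at a time:
  Start: x ≡ 4 (mod 7).
  Combine with x ≡ 9 (mod 17); new modulus lcm = 119.
    Write x = 4 + 7·t and substitute into x ≡ 9 (mod 17): 7·t ≡ 9 − 4 = 5 (mod 17).
    The inverse of 7 mod 17 is 5 (since 7·5 = 35 = 2·17 + 1), so t ≡ 5·5 = 25 ≡ 8 (mod 17).
    Then x = 4 + 7·8 = 60, valid modulo lcm(7, 17) = 119: x ≡ 60 (mod 119).
  Combine with x ≡ 11 (mod 19); new modulus lcm = 2261.
    Write x = 60 + 119·t and substitute into x ≡ 11 (mod 19): 119·t ≡ 11 − 60 = -49 (mod 19).
    Reduce coefficients mod 19: 5·t ≡ 8 (mod 19).
    The inverse of 5 mod 19 is 4 (since 5·4 = 20 = 1·19 + 1), so t ≡ 4·8 = 32 ≡ 13 (mod 19).
    Then x = 60 + 119·13 = 1607, valid modulo lcm(119, 19) = 2261: x ≡ 1607 (mod 2261).
  Combine with x ≡ 1 (mod 3); new modulus lcm = 6783.
    Write x = 1607 + 2261·t and substitute into x ≡ 1 (mod 3): 2261·t ≡ 1 − 1607 = -1606 (mod 3).
    Reduce coefficients mod 3: 2·t ≡ 2 (mod 3).
    The inverse of 2 mod 3 is 2 (since 2·2 = 4 = 1·3 + 1), so t ≡ 2·2 = 4 ≡ 1 (mod 3).
    Then x = 1607 + 2261·1 = 3868, valid modulo lcm(2261, 3) = 6783: x ≡ 3868 (mod 6783).
Verify against each original: 3868 mod 7 = 4, 3868 mod 17 = 9, 3868 mod 19 = 11, 3868 mod 3 = 1.

x ≡ 3868 (mod 6783).


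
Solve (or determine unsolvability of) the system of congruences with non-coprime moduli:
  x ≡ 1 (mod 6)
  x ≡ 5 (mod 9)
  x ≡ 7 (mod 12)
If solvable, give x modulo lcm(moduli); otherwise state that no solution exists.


Moduli 6, 9, 12 are not pairwise coprime, so CRT works modulo lcm(m_i) when all pairwise compatibility conditions hold.
Pairwise compatibility: gcd(m_i, m_j) must divide a_i - a_j for every pair.
Merge one congruence at a time:
  Start: x ≡ 1 (mod 6).
  Combine with x ≡ 5 (mod 9): gcd(6, 9) = 3, and 5 - 1 = 4 is NOT divisible by 3.
    ⇒ system is inconsistent (no integer solution).

No solution (the system is inconsistent).


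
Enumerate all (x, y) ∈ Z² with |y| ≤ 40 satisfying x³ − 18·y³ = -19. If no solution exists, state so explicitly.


The equation is x³ - 18y³ = -19. For fixed y, x³ = 18·y³ − 19, so a solution requires the RHS to be a perfect cube.
Strategy: iterate y from -40 to 40, compute RHS = 18·y³ − 19, and check whether it is a (positive or negative) perfect cube.
Check small values of y:
  y = 0: RHS = -19 is not a perfect cube.
  y = 1: RHS = -1 = (-1)³ ⇒ x = -1 works.
  y = -1: RHS = -37 is not a perfect cube.
  y = 2: RHS = 125 = (5)³ ⇒ x = 5 works.
  y = -2: RHS = -163 is not a perfect cube.
  y = 3: RHS = 467 is not a perfect cube.
  y = -3: RHS = -505 is not a perfect cube.
Continuing the search up to |y| = 40 finds no further solutions beyond those listed.
Collected solutions: (-1, 1), (5, 2).

Solutions (with |y| ≤ 40): (-1, 1), (5, 2).


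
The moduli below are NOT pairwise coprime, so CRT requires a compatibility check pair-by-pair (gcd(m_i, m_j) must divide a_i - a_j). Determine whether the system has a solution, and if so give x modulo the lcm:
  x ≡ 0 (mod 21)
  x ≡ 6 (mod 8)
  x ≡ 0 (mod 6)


Moduli 21, 8, 6 are not pairwise coprime, so CRT works modulo lcm(m_i) when all pairwise compatibility conditions hold.
Pairwise compatibility: gcd(m_i, m_j) must divide a_i - a_j for every pair.
Merge one congruence at a time:
  Start: x ≡ 0 (mod 21).
  Combine with x ≡ 6 (mod 8): gcd(21, 8) = 1; 6 - 0 = 6, which IS divisible by 1, so compatible.
    Write x = 0 + 21·t and substitute into x ≡ 6 (mod 8): 21·t ≡ 6 − 0 = 6 (mod 8).
    Reduce coefficients mod 8: 5·t ≡ 6 (mod 8).
    The inverse of 5 mod 8 is 5 (since 5·5 = 25 = 3·8 + 1), so t ≡ 5·6 = 30 ≡ 6 (mod 8).
    Then x = 0 + 21·6 = 126, valid modulo lcm(21, 8) = 168: x ≡ 126 (mod 168).
  Combine with x ≡ 0 (mod 6): gcd(168, 6) = 6; 0 - 126 = -126, which IS divisible by 6, so compatible.
    Write x = 126 + 168·t and substitute into x ≡ 0 (mod 6): 168·t ≡ 0 − 126 = -126 (mod 6).
    Divide the congruence (and modulus) by g = 6: 28·t ≡ -21 (mod 1).
    Modulo 1 every t works; take t = 0.
    Then x = 126 + 168·0 = 126, valid modulo lcm(168, 6) = 168: x ≡ 126 (mod 168).
Verify: 126 mod 21 = 0, 126 mod 8 = 6, 126 mod 6 = 0.

x ≡ 126 (mod 168).


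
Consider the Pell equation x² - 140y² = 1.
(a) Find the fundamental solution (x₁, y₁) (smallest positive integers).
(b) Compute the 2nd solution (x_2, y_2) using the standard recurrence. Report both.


Step 1: Find the fundamental solution (x₁, y₁) of x² - 140y² = 1.
  Expand √140 as a continued fraction. a₀ = ⌊√140⌋ = 11; iterate m_{k+1} = d_k·a_k − m_k, d_{k+1} = (140 − m_{k+1}²)/d_k, a_{k+1} = ⌊(a₀ + m_{k+1})/d_{k+1}⌋ (starting m₀ = 0, d₀ = 1), with convergents p_k = a_k·p_{k-1} + p_{k-2}, q_k = a_k·q_{k-1} + q_{k-2} (p₋₁ = 1, q₋₁ = 0):
  k = 0: a₀ = 11; p₀/q₀ = 11/1; p₀² − 140·q₀² = 121 − 140 = -19.
  k = 1: m = 11, d = 19, a = ⌊(11 + 11)/19⌋ = 1; p/q = (1·11 + 1)/(1·1 + 0) = 12/1; p² − 140·q² = 144 − 140 = 4.
  k = 2: m = 8, d = 4, a = ⌊(11 + 8)/4⌋ = 4; p/q = (4·12 + 11)/(4·1 + 1) = 59/5; p² − 140·q² = 3481 − 3500 = -19.
  k = 3: m = 8, d = 19, a = ⌊(11 + 8)/19⌋ = 1; p/q = (1·59 + 12)/(1·5 + 1) = 71/6; p² − 140·q² = 5041 − 5040 = 1.
  The first convergent with p² − 140·q² = 1 gives the fundamental solution (x₁, y₁) = (71, 6).
Step 2: Apply the recurrence (x_{n+1}, y_{n+1}) = (x₁x_n + 140y₁y_n, x₁y_n + y₁x_n) repeatedly.
  From (x_1, y_1) = (71, 6): x_2 = 71·71 + 140·6·6 = 10081; y_2 = 71·6 + 6·71 = 852.
Step 3: Verify x_2² - 140·y_2² = 101626561 - 101626560 = 1 (should be 1). ✓

(x_1, y_1) = (71, 6); (x_2, y_2) = (10081, 852).


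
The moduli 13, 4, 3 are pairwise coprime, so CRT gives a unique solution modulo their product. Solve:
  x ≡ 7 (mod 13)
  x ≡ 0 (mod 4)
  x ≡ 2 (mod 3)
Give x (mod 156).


Moduli 13, 4, 3 are pairwise coprime; by CRT there is a unique solution modulo M = 13 · 4 · 3 = 156.
Solve pairwise, accumulating the modulus:
  Start with x ≡ 7 (mod 13).
  Combine with x ≡ 0 (mod 4): since gcd(13, 4) = 1, we get a unique residue mod 52.
    Write x = 7 + 13·t and substitute into x ≡ 0 (mod 4): 13·t ≡ 0 − 7 = -7 (mod 4).
    Reduce coefficients mod 4: 1·t ≡ 1 (mod 4).
    So t ≡ 1 (mod 4).
    Then x = 7 + 13·1 = 20, valid modulo lcm(13, 4) = 52: x ≡ 20 (mod 52).
  Combine with x ≡ 2 (mod 3): since gcd(52, 3) = 1, we get a unique residue mod 156.
    Write x = 20 + 52·t and substitute into x ≡ 2 (mod 3): 52·t ≡ 2 − 20 = -18 (mod 3).
    Reduce coefficients mod 3: 1·t ≡ 0 (mod 3).
    So t ≡ 0 (mod 3).
    Then x = 20 + 52·0 = 20, valid modulo lcm(52, 3) = 156: x ≡ 20 (mod 156).
Verify: 20 mod 13 = 7 ✓, 20 mod 4 = 0 ✓, 20 mod 3 = 2 ✓.

x ≡ 20 (mod 156).


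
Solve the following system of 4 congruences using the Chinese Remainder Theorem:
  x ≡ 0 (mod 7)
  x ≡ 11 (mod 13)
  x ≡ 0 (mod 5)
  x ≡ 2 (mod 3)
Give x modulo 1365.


Product of moduli M = 7 · 13 · 5 · 3 = 1365.
Merge one congruence at a time:
  Start: x ≡ 0 (mod 7).
  Combine with x ≡ 11 (mod 13); new modulus lcm = 91.
    Write x = 0 + 7·t and substitute into x ≡ 11 (mod 13): 7·t ≡ 11 − 0 = 11 (mod 13).
    The inverse of 7 mod 13 is 2 (since 7·2 = 14 = 1·13 + 1), so t ≡ 2·11 = 22 ≡ 9 (mod 13).
    Then x = 0 + 7·9 = 63, valid modulo lcm(7, 13) = 91: x ≡ 63 (mod 91).
  Combine with x ≡ 0 (mod 5); new modulus lcm = 455.
    Write x = 63 + 91·t and substitute into x ≡ 0 (mod 5): 91·t ≡ 0 − 63 = -63 (mod 5).
    Reduce coefficients mod 5: 1·t ≡ 2 (mod 5).
    So t ≡ 2 (mod 5).
    Then x = 63 + 91·2 = 245, valid modulo lcm(91, 5) = 455: x ≡ 245 (mod 455).
  Combine with x ≡ 2 (mod 3); new modulus lcm = 1365.
    Write x = 245 + 455·t and substitute into x ≡ 2 (mod 3): 455·t ≡ 2 − 245 = -243 (mod 3).
    Reduce coefficients mod 3: 2·t ≡ 0 (mod 3).
    The inverse of 2 mod 3 is 2 (since 2·2 = 4 = 1·3 + 1), so t ≡ 2·0 = 0 ≡ 0 (mod 3).
    Then x = 245 + 455·0 = 245, valid modulo lcm(455, 3) = 1365: x ≡ 245 (mod 1365).
Verify against each original: 245 mod 7 = 0, 245 mod 13 = 11, 245 mod 5 = 0, 245 mod 3 = 2.

x ≡ 245 (mod 1365).


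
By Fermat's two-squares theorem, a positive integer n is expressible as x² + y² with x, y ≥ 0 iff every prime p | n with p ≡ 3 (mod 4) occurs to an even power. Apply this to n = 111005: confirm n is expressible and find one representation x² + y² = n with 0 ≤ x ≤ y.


Step 1: Factor n = 111005 = 5 · 149^2.
Step 2: Check the mod-4 condition on each prime factor: 5 ≡ 1 (mod 4), exponent 1; 149 ≡ 1 (mod 4), exponent 2.
All primes ≡ 3 (mod 4) appear to even exponent (or don't appear), so by the two-squares theorem n IS expressible as a sum of two squares.
Step 3: Build a representation. Here n = 5 · 149 · 149 is a product of primes ≡ 1 (mod 4). Each prime p ≡ 1 (mod 4) is itself a sum of two squares; find a² by testing p − a² for a perfect square:
  5: 5 − 1² = 4 = 2² ⇒ 5 = 1² + 2².
  149: 149 − 1² = 148, 149 − 2² = 145, 149 − 3² = 140, 149 − 4² = 133, 149 − 5² = 124, 149 − 6² = 113, 149 − 7² = 100 = 10² ⇒ 149 = 7² + 10².
  Combine using the Brahmagupta–Fibonacci identity (a² + b²)(c² + d²) = (ac − bd)² + (ad + bc)² = (ac + bd)² + (ad − bc)²:
  5 · 149 = 745: from (1² + 2²)(7² + 10²), take (1·7 − 2·10, 1·10 + 2·7) = (7 − 20, 10 + 14) = (-13, 24); dropping signs (only squares matter) gives (13, 24); check 13² + 24² = 169 + 576 = 745 ✓.
  745 · 149 = 111005: from (13² + 24²)(7² + 10²), take (13·7 − 24·10, 13·10 + 24·7) = (91 − 240, 130 + 168) = (-149, 298); dropping signs (only squares matter) gives (149, 298); check 149² + 298² = 22201 + 88804 = 111005 ✓.
Step 4: Order so x ≤ y and verify: 149² + 298² = 22201 + 88804 = 111005 = n. ✓

n = 111005 = 149² + 298² (one valid representation with x ≤ y).


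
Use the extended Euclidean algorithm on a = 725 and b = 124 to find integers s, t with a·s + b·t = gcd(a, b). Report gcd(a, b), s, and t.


Euclidean algorithm on (725, 124) — divide until remainder is 0:
  725 = 5 · 124 + 105
  124 = 1 · 105 + 19
  105 = 5 · 19 + 10
  19 = 1 · 10 + 9
  10 = 1 · 9 + 1
  9 = 9 · 1 + 0
gcd(725, 124) = 1.
Track Bezout coefficients alongside the remainders: start with r₀ = 725 = a·1 + b·0 (s = 1, t = 0) and r₁ = 124 = a·0 + b·1 (s = 0, t = 1); each new remainder r_{k+1} = r_{k-1} − q_k·r_k inherits s_{k+1} = s_{k-1} − q_k·s_k, t_{k+1} = t_{k-1} − q_k·t_k, so r_k = a·s_k + b·t_k at every step:
  q = 5: r = 105, s = 1 − 5·0 = 1, t = 0 − 5·1 = -5  (check: 725·1 + 124·(-5) = 105)
  q = 1: r = 19, s = 0 − 1·1 = -1, t = 1 − 1·(-5) = 6  (check: 725·(-1) + 124·6 = 19)
  q = 5: r = 10, s = 1 − 5·(-1) = 6, t = -5 − 5·6 = -35  (check: 725·6 + 124·(-35) = 10)
  q = 1: r = 9, s = -1 − 1·6 = -7, t = 6 − 1·(-35) = 41  (check: 725·(-7) + 124·41 = 9)
  q = 1: r = 1, s = 6 − 1·(-7) = 13, t = -35 − 1·41 = -76  (check: 725·13 + 124·(-76) = 1)
The row with r = 1 (the gcd) gives the Bezout coefficients s = 13, t = -76.
Result: 725 · (13) + 124 · (-76) = 1.

gcd(725, 124) = 1; s = 13, t = -76 (check: 725·13 + 124·(-76) = 1).


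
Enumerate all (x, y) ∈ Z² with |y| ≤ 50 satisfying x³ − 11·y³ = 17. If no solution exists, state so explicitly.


The equation is x³ - 11y³ = 17. For fixed y, x³ = 11·y³ + 17, so a solution requires the RHS to be a perfect cube.
Strategy: iterate y from -50 to 50, compute RHS = 11·y³ + 17, and check whether it is a (positive or negative) perfect cube.
Check small values of y:
  y = 0: RHS = 17 is not a perfect cube.
  y = 1: RHS = 28 is not a perfect cube.
  y = -1: RHS = 6 is not a perfect cube.
  y = 2: RHS = 105 is not a perfect cube.
  y = -2: RHS = -71 is not a perfect cube.
  y = 3: RHS = 314 is not a perfect cube.
  y = -3: RHS = -280 is not a perfect cube.
Continuing the search up to |y| = 50 finds no solutions either.
No (x, y) in the scanned range satisfies the equation.

No integer solutions with |y| ≤ 50.


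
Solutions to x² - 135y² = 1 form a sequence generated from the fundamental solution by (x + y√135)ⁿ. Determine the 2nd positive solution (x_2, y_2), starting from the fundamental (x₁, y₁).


Step 1: Find the fundamental solution (x₁, y₁) of x² - 135y² = 1.
  Expand √135 as a continued fraction. a₀ = ⌊√135⌋ = 11; iterate m_{k+1} = d_k·a_k − m_k, d_{k+1} = (135 − m_{k+1}²)/d_k, a_{k+1} = ⌊(a₀ + m_{k+1})/d_{k+1}⌋ (starting m₀ = 0, d₀ = 1), with convergents p_k = a_k·p_{k-1} + p_{k-2}, q_k = a_k·q_{k-1} + q_{k-2} (p₋₁ = 1, q₋₁ = 0):
  k = 0: a₀ = 11; p₀/q₀ = 11/1; p₀² − 135·q₀² = 121 − 135 = -14.
  k = 1: m = 11, d = 14, a = ⌊(11 + 11)/14⌋ = 1; p/q = (1·11 + 1)/(1·1 + 0) = 12/1; p² − 135·q² = 144 − 135 = 9.
  k = 2: m = 3, d = 9, a = ⌊(11 + 3)/9⌋ = 1; p/q = (1·12 + 11)/(1·1 + 1) = 23/2; p² − 135·q² = 529 − 540 = -11.
  k = 3: m = 6, d = 11, a = ⌊(11 + 6)/11⌋ = 1; p/q = (1·23 + 12)/(1·2 + 1) = 35/3; p² − 135·q² = 1225 − 1215 = 10.
  k = 4: m = 5, d = 10, a = ⌊(11 + 5)/10⌋ = 1; p/q = (1·35 + 23)/(1·3 + 2) = 58/5; p² − 135·q² = 3364 − 3375 = -11.
  k = 5: m = 5, d = 11, a = ⌊(11 + 5)/11⌋ = 1; p/q = (1·58 + 35)/(1·5 + 3) = 93/8; p² − 135·q² = 8649 − 8640 = 9.
  k = 6: m = 6, d = 9, a = ⌊(11 + 6)/9⌋ = 1; p/q = (1·93 + 58)/(1·8 + 5) = 151/13; p² − 135·q² = 22801 − 22815 = -14.
  k = 7: m = 3, d = 14, a = ⌊(11 + 3)/14⌋ = 1; p/q = (1·151 + 93)/(1·13 + 8) = 244/21; p² − 135·q² = 59536 − 59535 = 1.
  The first convergent with p² − 135·q² = 1 gives the fundamental solution (x₁, y₁) = (244, 21).
Step 2: Apply the recurrence (x_{n+1}, y_{n+1}) = (x₁x_n + 135y₁y_n, x₁y_n + y₁x_n) repeatedly.
  From (x_1, y_1) = (244, 21): x_2 = 244·244 + 135·21·21 = 119071; y_2 = 244·21 + 21·244 = 10248.
Step 3: Verify x_2² - 135·y_2² = 14177903041 - 14177903040 = 1 (should be 1). ✓

(x_1, y_1) = (244, 21); (x_2, y_2) = (119071, 10248).


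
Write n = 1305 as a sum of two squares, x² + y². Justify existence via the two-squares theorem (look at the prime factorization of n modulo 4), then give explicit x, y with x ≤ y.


Step 1: Factor n = 1305 = 3^2 · 5 · 29.
Step 2: Check the mod-4 condition on each prime factor: 3 ≡ 3 (mod 4), exponent 2 (must be even); 5 ≡ 1 (mod 4), exponent 1; 29 ≡ 1 (mod 4), exponent 1.
All primes ≡ 3 (mod 4) appear to even exponent (or don't appear), so by the two-squares theorem n IS expressible as a sum of two squares.
Step 3: Build a representation. Group n = k² · m with k = 3 and m = 5 · 29 = 145 (a product of primes ≡ 1 (mod 4)); a representation of m scales to one of n via (k·x)² + (k·y)² = k²(x² + y²). Each prime p ≡ 1 (mod 4) is itself a sum of two squares; find a² by testing p − a² for a perfect square:
  5: 5 − 1² = 4 = 2² ⇒ 5 = 1² + 2².
  29: 29 − 1² = 28, 29 − 2² = 25 = 5² ⇒ 29 = 2² + 5².
  Combine using the Brahmagupta–Fibonacci identity (a² + b²)(c² + d²) = (ac − bd)² + (ad + bc)² = (ac + bd)² + (ad − bc)²:
  5 · 29 = 145: from (1² + 2²)(2² + 5²), take (1·2 − 2·5, 1·5 + 2·2) = (2 − 10, 5 + 4) = (-8, 9); dropping signs (only squares matter) gives (8, 9); check 8² + 9² = 64 + 81 = 145 ✓.
  Scale by k = 3: (3·8, 3·9) = (24, 27).
Step 4: Order so x ≤ y and verify: 24² + 27² = 576 + 729 = 1305 = n. ✓

n = 1305 = 24² + 27² (one valid representation with x ≤ y).


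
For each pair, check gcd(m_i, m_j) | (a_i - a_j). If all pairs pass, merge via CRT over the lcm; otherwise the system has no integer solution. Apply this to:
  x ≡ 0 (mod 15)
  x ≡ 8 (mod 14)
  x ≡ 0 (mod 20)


Moduli 15, 14, 20 are not pairwise coprime, so CRT works modulo lcm(m_i) when all pairwise compatibility conditions hold.
Pairwise compatibility: gcd(m_i, m_j) must divide a_i - a_j for every pair.
Merge one congruence at a time:
  Start: x ≡ 0 (mod 15).
  Combine with x ≡ 8 (mod 14): gcd(15, 14) = 1; 8 - 0 = 8, which IS divisible by 1, so compatible.
    Write x = 0 + 15·t and substitute into x ≡ 8 (mod 14): 15·t ≡ 8 − 0 = 8 (mod 14).
    Reduce coefficients mod 14: 1·t ≡ 8 (mod 14).
    So t ≡ 8 (mod 14).
    Then x = 0 + 15·8 = 120, valid modulo lcm(15, 14) = 210: x ≡ 120 (mod 210).
  Combine with x ≡ 0 (mod 20): gcd(210, 20) = 10; 0 - 120 = -120, which IS divisible by 10, so compatible.
    Write x = 120 + 210·t and substitute into x ≡ 0 (mod 20): 210·t ≡ 0 − 120 = -120 (mod 20).
    Divide the congruence (and modulus) by g = 10: 21·t ≡ -12 (mod 2).
    Reduce coefficients mod 2: 1·t ≡ 0 (mod 2).
    So t ≡ 0 (mod 2).
    Then x = 120 + 210·0 = 120, valid modulo lcm(210, 20) = 420: x ≡ 120 (mod 420).
Verify: 120 mod 15 = 0, 120 mod 14 = 8, 120 mod 20 = 0.

x ≡ 120 (mod 420).


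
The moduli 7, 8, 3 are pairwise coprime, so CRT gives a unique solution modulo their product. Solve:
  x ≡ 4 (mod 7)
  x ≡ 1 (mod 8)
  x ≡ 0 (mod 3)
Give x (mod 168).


Moduli 7, 8, 3 are pairwise coprime; by CRT there is a unique solution modulo M = 7 · 8 · 3 = 168.
Solve pairwise, accumulating the modulus:
  Start with x ≡ 4 (mod 7).
  Combine with x ≡ 1 (mod 8): since gcd(7, 8) = 1, we get a unique residue mod 56.
    Write x = 4 + 7·t and substitute into x ≡ 1 (mod 8): 7·t ≡ 1 − 4 = -3 (mod 8).
    Reduce coefficients mod 8: 7·t ≡ 5 (mod 8).
    The inverse of 7 mod 8 is 7 (since 7·7 = 49 = 6·8 + 1), so t ≡ 7·5 = 35 ≡ 3 (mod 8).
    Then x = 4 + 7·3 = 25, valid modulo lcm(7, 8) = 56: x ≡ 25 (mod 56).
  Combine with x ≡ 0 (mod 3): since gcd(56, 3) = 1, we get a unique residue mod 168.
    Write x = 25 + 56·t and substitute into x ≡ 0 (mod 3): 56·t ≡ 0 − 25 = -25 (mod 3).
    Reduce coefficients mod 3: 2·t ≡ 2 (mod 3).
    The inverse of 2 mod 3 is 2 (since 2·2 = 4 = 1·3 + 1), so t ≡ 2·2 = 4 ≡ 1 (mod 3).
    Then x = 25 + 56·1 = 81, valid modulo lcm(56, 3) = 168: x ≡ 81 (mod 168).
Verify: 81 mod 7 = 4 ✓, 81 mod 8 = 1 ✓, 81 mod 3 = 0 ✓.

x ≡ 81 (mod 168).
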